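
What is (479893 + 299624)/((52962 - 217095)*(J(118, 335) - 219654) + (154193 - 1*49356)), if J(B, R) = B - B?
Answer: 779517/36052574819 ≈ 2.1622e-5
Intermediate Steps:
J(B, R) = 0
(479893 + 299624)/((52962 - 217095)*(J(118, 335) - 219654) + (154193 - 1*49356)) = (479893 + 299624)/((52962 - 217095)*(0 - 219654) + (154193 - 1*49356)) = 779517/(-164133*(-219654) + (154193 - 49356)) = 779517/(36052469982 + 104837) = 779517/36052574819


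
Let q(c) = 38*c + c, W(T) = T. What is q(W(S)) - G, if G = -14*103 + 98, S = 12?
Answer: 1812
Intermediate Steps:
G = -1344 (G = -1442 + 98 = -1344)
q(c) = 39*c
q(W(S)) - G = 39*12 - 1*(-1344) = 468 + 1344 = 1812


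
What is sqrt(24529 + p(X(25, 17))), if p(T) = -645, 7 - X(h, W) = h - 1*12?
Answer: 2*sqrt(5971) ≈ 154.54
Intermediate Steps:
X(h, W) = 19 - h (X(h, W) = 7 - (h - 1*12) = 7 - (h - 12) = 7 - (-12 + h) = 7 + (12 - h) = 19 - h)
sqrt(24529 + p(X(25, 17))) = sqrt(24529 - 645) = sqrt(23884) = 2*sqrt(5971)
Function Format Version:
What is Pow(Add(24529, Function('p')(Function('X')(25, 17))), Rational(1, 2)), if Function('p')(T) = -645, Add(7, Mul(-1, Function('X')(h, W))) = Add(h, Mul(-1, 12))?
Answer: Mul(2, Pow(5971, Rational(1, 2))) ≈ 154.54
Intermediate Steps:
Function('X')(h, W) = Add(19, Mul(-1, h)) (Function('X')(h, W) = Add(7, Mul(-1, Add(h, Mul(-1, 12)))) = Add(7, Mul(-1, Add(h, -12))) = Add(7, Mul(-1, Add(-12, h))) = Add(7, Add(12, Mul(-1, h))) = Add(19, Mul(-1, h)))
Pow(Add(24529, Function('p')(Function('X')(25, 17))), Rational(1, 2)) = Pow(Add(24529, -645), Rational(1, 2)) = Pow(23884, Rational(1, 2)) = Mul(2, Pow(5971, Rational(1, 2)))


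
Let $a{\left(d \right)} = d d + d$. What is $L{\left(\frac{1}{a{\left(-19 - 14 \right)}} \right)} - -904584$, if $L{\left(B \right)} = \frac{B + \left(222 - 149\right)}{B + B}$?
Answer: $\frac{1886257}{2} \approx 9.4313 \cdot 10^{5}$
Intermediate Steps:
$a{\left(d \right)} = d + d^{2}$ ($a{\left(d \right)} = d^{2} + d = d + d^{2}$)
$L{\left(B \right)} = \frac{73 + B}{2 B}$ ($L{\left(B \right)} = \frac{B + \left(222 - 149\right)}{2 B} = \left(B + 73\right) \frac{1}{2 B} = \left(73 + B\right) \frac{1}{2 B} = \frac{73 + B}{2 B}$)
$L{\left(\frac{1}{a{\left(-19 - 14 \right)}} \right)} - -904584 = \frac{73 + \frac{1}{\left(-19 - 14\right) \left(1 - 33\right)}}{2 \frac{1}{\left(-19 - 14\right) \left(1 - 33\right)}} - -904584 = \frac{73 + \frac{1}{\left(-33\right) \left(1 - 33\right)}}{2 \frac{1}{\left(-33\right) \left(1 - 33\right)}} + 904584 = \frac{73 + \frac{1}{\left(-33\right) \left(-32\right)}}{2 \frac{1}{\left(-33\right) \left(-32\right)}} + 904584 = \frac{73 + \frac{1}{1056}}{2 \cdot \frac{1}{1056}} + 904584 = \frac{\frac{1}{\frac{1}{1056}} \left(73 + \frac{1}{1056}\right)}{2} + 904584 = \frac{1}{2} \cdot 1056 \cdot \frac{77089}{1056} + 904584 = \frac{77089}{2} + 904584 = \frac{1886257}{2}$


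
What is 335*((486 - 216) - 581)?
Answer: -104185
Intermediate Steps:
335*((486 - 216) - 581) = 335*(270 - 581) = 335*(-311) = -104185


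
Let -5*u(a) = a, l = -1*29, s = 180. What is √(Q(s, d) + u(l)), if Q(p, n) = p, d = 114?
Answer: √4645/5 ≈ 13.631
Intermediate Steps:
l = -29
u(a) = -a/5
√(Q(s, d) + u(l)) = √(180 - ⅕*(-29)) = √(180 + 29/5) = √(929/5) = √4645/5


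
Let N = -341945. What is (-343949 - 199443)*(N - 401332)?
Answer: 403890775584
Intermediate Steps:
(-343949 - 199443)*(N - 401332) = (-343949 - 199443)*(-341945 - 401332) = -543392*(-743277) = 403890775584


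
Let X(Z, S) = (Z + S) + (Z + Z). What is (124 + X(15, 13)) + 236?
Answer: 418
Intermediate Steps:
X(Z, S) = S + 3*Z (X(Z, S) = (S + Z) + 2*Z = S + 3*Z)
(124 + X(15, 13)) + 236 = (124 + (13 + 3*15)) + 236 = (124 + (13 + 45)) + 236 = (124 + 58) + 236 = 182 + 236 = 418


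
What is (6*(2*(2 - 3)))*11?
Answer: -132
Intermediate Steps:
(6*(2*(2 - 3)))*11 = (6*(2*(-1)))*11 = (6*(-2))*11 = -12*11 = -132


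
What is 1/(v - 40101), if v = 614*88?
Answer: 1/13931 ≈ 7.1782e-5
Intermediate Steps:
v = 54032
1/(v - 40101) = 1/(54032 - 40101) = 1/13931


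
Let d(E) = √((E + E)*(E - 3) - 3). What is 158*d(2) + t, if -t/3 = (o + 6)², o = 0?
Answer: -108 + 158*I*√7 ≈ -108.0 + 418.03*I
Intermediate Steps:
t = -108 (t = -3*(0 + 6)² = -3*6² = -3*36 = -108)
d(E) = √(-3 + 2*E*(-3 + E)) (d(E) = √((2*E)*(-3 + E) - 3) = √(2*E*(-3 + E) - 3) = √(-3 + 2*E*(-3 + E)))
158*d(2) + t = 158*√(-3 - 6*2 + 2*2²) - 108 = 158*√(-3 - 12 + 2*4) - 108 = 158*√(-3 - 12 + 8) - 108 = 158*√(-7) - 108 = 158*(I*√7) - 108 = 158*I*√7 - 108 = -108 + 158*I*√7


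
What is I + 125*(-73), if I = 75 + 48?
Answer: -9002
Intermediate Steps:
I = 123
I + 125*(-73) = 123 + 125*(-73) = 123 - 9125 = -9002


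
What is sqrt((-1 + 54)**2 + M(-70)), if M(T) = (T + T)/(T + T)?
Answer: sqrt(2810) ≈ 53.009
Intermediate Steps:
M(T) = 1 (M(T) = (2*T)/((2*T)) = (2*T)*(1/(2*T)) = 1)
sqrt((-1 + 54)**2 + M(-70)) = sqrt((-1 + 54)**2 + 1) = sqrt(53**2 + 1) = sqrt(2809 + 1) = sqrt(2810)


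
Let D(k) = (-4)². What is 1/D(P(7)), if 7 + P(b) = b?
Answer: 1/16 ≈ 0.062500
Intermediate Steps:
P(b) = -7 + b
D(k) = 16
1/D(P(7)) = 1/16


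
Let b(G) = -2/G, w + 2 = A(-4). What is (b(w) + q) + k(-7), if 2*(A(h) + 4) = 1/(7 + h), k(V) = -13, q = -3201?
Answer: -112478/35 ≈ -3213.7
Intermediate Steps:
A(h) = -4 + 1/(2*(7 + h))
w = -35/6 (w = -2 + (-55 - 8*(-4))/(2*(7 - 4)) = -2 + (1/2)*(-55 + 32)/3 = -2 + (1/2)*(1/3)*(-23) = -2 - 23/6 = -35/6 ≈ -5.8333)
(b(w) + q) + k(-7) = (-2/(-35/6) - 3201) - 13 = (-2*(-6/35) - 3201) - 13 = (12/35 - 3201) - 13 = -112023/35 - 13 = -112478/35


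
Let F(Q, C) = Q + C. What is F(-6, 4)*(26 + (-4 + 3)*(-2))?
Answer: -56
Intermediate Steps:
F(Q, C) = C + Q
F(-6, 4)*(26 + (-4 + 3)*(-2)) = (4 - 6)*(26 + (-4 + 3)*(-2)) = -2*(26 - 1*(-2)) = -2*(26 + 2) = -2*28 = -56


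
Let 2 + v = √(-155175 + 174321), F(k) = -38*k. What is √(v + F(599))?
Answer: √(-22764 + √19146) ≈ 150.42*I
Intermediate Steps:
v = -2 + √19146 (v = -2 + √(-155175 + 174321) = -2 + √19146 ≈ 136.37)
√(v + F(599)) = √((-2 + √19146) - 38*599) = √((-2 + √19146) - 22762) = √(-22764 + √19146)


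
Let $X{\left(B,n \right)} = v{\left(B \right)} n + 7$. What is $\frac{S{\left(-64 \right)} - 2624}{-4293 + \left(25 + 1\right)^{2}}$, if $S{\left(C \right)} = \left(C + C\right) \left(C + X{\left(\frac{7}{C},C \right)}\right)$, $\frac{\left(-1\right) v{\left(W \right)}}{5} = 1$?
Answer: $\frac{36288}{3617} \approx 10.033$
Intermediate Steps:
$v{\left(W \right)} = -5$ ($v{\left(W \right)} = \left(-5\right) 1 = -5$)
$X{\left(B,n \right)} = 7 - 5 n$ ($X{\left(B,n \right)} = - 5 n + 7 = 7 - 5 n$)
$S{\left(C \right)} = 2 C \left(7 - 4 C\right)$ ($S{\left(C \right)} = \left(C + C\right) \left(C - \left(-7 + 5 C\right)\right) = 2 C \left(7 - 4 C\right)$)
$\frac{S{\left(-64 \right)} - 2624}{-4293 + \left(25 + 1\right)^{2}} = \frac{2 \left(-64\right) \left(7 - -256\right) - 2624}{-4293 + \left(25 + 1\right)^{2}} = \frac{2 \left(-64\right) \left(7 + 256\right) - 2624}{-4293 + 26^{2}} = \frac{2 \left(-64\right) 263 - 2624}{-4293 + 676} = \frac{-33664 - 2624}{-3617} = \left(-36288\right) \left(- \frac{1}{3617}\right) = \frac{36288}{3617}$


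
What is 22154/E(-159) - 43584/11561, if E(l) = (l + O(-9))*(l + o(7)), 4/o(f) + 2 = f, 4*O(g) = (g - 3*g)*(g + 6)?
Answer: -1866526348/630987819 ≈ -2.9581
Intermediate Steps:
O(g) = -g*(6 + g)/2 (O(g) = ((g - 3*g)*(g + 6))/4 = ((-2*g)*(6 + g))/4 = (-2*g*(6 + g))/4 = -g*(6 + g)/2)
o(f) = 4/(-2 + f)
E(l) = (-27/2 + l)*(4/5 + l) (E(l) = (l - 1/2*(-9)*(6 - 9))*(l + 4/(-2 + 7)) = (l - 1/2*(-9)*(-3))*(l + 4/5) = (l - 27/2)*(l + 4*(1/5)) = (-27/2 + l)*(l + 4/5) = (-27/2 + l)*(4/5 + l))
22154/E(-159) - 43584/11561 = 22154/(-54/5 + (-159)**2 - 127/10*(-159)) - 43584/11561 = 22154/(-54/5 + 25281 + 20193/10) - 43584*1/11561 = 22154/(54579/2) - 43584/11561 = 22154*(2/54579) - 43584/11561 = 44308/54579 - 43584/11561 = -1866526348/630987819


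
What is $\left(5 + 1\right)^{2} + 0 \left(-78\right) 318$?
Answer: $36$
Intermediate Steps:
$\left(5 + 1\right)^{2} + 0 \left(-78\right) 318 = 6^{2} + 0 \cdot 318 = 36 + 0 = 36$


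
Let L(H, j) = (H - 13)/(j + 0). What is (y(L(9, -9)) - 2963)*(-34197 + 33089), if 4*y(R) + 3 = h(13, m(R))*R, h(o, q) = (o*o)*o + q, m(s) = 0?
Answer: 27120239/9 ≈ 3.0134e+6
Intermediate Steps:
h(o, q) = q + o**3 (h(o, q) = o**2*o + q = o**3 + q = q + o**3)
L(H, j) = (-13 + H)/j
y(R) = -3/4 + 2197*R/4 (y(R) = -3/4 + ((0 + 13**3)*R)/4 = -3/4 + ((0 + 2197)*R)/4 = -3/4 + (2197*R)/4 = -3/4 + 2197*R/4)
(y(L(9, -9)) - 2963)*(-34197 + 33089) = ((-3/4 + 2197*((-13 + 9)/(-9))/4) - 2963)*(-34197 + 33089) = ((-3/4 + 2197*(-1/9*(-4))/4) - 2963)*(-1108) = ((-3/4 + (2197/4)*(4/9)) - 2963)*(-1108) = ((-3/4 + 2197/9) - 2963)*(-1108) = (8761/36 - 2963)*(-1108) = -97907/36*(-1108) = 27120239/9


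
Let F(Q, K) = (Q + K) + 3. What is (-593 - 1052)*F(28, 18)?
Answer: -80605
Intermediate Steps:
F(Q, K) = 3 + K + Q (F(Q, K) = (K + Q) + 3 = 3 + K + Q)
(-593 - 1052)*F(28, 18) = (-593 - 1052)*(3 + 18 + 28) = -1645*49 = -80605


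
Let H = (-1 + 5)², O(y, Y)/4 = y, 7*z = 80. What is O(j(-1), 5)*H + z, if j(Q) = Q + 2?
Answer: 528/7 ≈ 75.429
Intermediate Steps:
z = 80/7 (z = (⅐)*80 = 80/7 ≈ 11.429)
j(Q) = 2 + Q
O(y, Y) = 4*y
H = 16 (H = 4² = 16)
O(j(-1), 5)*H + z = (4*(2 - 1))*16 + 80/7 = (4*1)*16 + 80/7 = 4*16 + 80/7 = 64 + 80/7 = 528/7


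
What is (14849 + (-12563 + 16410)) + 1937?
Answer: 20633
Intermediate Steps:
(14849 + (-12563 + 16410)) + 1937 = (14849 + 3847) + 1937 = 18696 + 1937 = 20633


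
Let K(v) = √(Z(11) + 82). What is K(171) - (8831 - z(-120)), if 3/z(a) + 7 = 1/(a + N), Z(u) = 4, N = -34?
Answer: -9529111/1079 + √86 ≈ -8822.2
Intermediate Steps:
z(a) = 3/(-7 + 1/(-34 + a)) (z(a) = 3/(-7 + 1/(a - 34)) = 3/(-7 + 1/(-34 + a)))
K(v) = √86 (K(v) = √(4 + 82) = √86)
K(171) - (8831 - z(-120)) = √86 - (8831 - 3*(34 - 1*(-120))/(-239 + 7*(-120))) = √86 - (8831 - 3*(34 + 120)/(-239 - 840)) = √86 - (8831 - 3*154/(-1079)) = √86 - (8831 - 3*(-1)*154/1079) = √86 - (8831 - 1*(-462/1079)) = √86 - (8831 + 462/1079) = √86 - 1*9529111/1079 = √86 - 9529111/1079 = -9529111/1079 + √86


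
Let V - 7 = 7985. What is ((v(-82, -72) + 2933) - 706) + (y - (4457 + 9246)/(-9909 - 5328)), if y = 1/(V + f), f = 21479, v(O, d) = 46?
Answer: 1021093658521/449049627 ≈ 2273.9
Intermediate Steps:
V = 7992 (V = 7 + 7985 = 7992)
y = 1/29471 (y = 1/(7992 + 21479) = 1/29471 ≈ 3.3932e-5)
((v(-82, -72) + 2933) - 706) + (y - (4457 + 9246)/(-9909 - 5328)) = ((46 + 2933) - 706) + (1/29471 - (4457 + 9246)/(-9909 - 5328)) = (2979 - 706) + (1/29471 - 13703/(-15237)) = 2273 + (1/29471 - 13703*(-1)/15237) = 2273 + (1/29471 - 1*(-13703/15237)) = 2273 + (1/29471 + 13703/15237) = 2273 + 403856350/449049627 = 1021093658521/449049627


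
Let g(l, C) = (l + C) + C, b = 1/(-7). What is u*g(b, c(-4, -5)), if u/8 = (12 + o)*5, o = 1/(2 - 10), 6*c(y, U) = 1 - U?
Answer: 6175/7 ≈ 882.14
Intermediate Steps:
c(y, U) = 1/6 - U/6 (c(y, U) = (1 - U)/6 = 1/6 - U/6)
b = -1/7 ≈ -0.14286
g(l, C) = l + 2*C (g(l, C) = (C + l) + C = l + 2*C)
o = -1/8 (o = 1/(-8) = -1/8 ≈ -0.12500)
u = 475 (u = 8*((12 - 1/8)*5) = 8*((95/8)*5) = 8*(475/8) = 475)
u*g(b, c(-4, -5)) = 475*(-1/7 + 2*(1/6 - 1/6*(-5))) = 475*(-1/7 + 2*(1/6 + 5/6)) = 475*(-1/7 + 2*1) = 475*(-1/7 + 2) = 475*(13/7) = 6175/7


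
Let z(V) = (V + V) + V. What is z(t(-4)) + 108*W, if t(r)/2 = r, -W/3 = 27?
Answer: -8772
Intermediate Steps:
W = -81 (W = -3*27 = -81)
t(r) = 2*r
z(V) = 3*V (z(V) = 2*V + V = 3*V)
z(t(-4)) + 108*W = 3*(2*(-4)) + 108*(-81) = 3*(-8) - 8748 = -24 - 8748 = -8772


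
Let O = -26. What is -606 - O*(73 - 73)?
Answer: -606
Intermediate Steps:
-606 - O*(73 - 73) = -606 - (-26)*(73 - 73) = -606 - (-26)*0 = -606 - 1*0 = -606 + 0 = -606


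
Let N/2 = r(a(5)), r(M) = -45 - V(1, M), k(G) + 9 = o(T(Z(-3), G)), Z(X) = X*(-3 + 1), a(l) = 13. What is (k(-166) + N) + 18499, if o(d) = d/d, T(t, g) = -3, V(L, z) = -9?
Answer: 18419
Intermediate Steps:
Z(X) = -2*X (Z(X) = X*(-2) = -2*X)
o(d) = 1
k(G) = -8 (k(G) = -9 + 1 = -8)
r(M) = -36 (r(M) = -45 - 1*(-9) = -45 + 9 = -36)
N = -72 (N = 2*(-36) = -72)
(k(-166) + N) + 18499 = (-8 - 72) + 18499 = -80 + 18499 = 18419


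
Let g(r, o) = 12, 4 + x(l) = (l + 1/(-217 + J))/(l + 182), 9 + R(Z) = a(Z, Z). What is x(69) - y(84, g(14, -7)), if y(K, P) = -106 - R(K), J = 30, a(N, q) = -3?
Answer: 4237232/46937 ≈ 90.275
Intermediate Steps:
R(Z) = -12 (R(Z) = -9 - 3 = -12)
x(l) = -4 + (-1/187 + l)/(182 + l) (x(l) = -4 + (l + 1/(-217 + 30))/(l + 182) = -4 + (l + 1/(-187))/(182 + l) = -4 + (l - 1/187)/(182 + l) = -4 + (-1/187 + l)/(182 + l))
y(K, P) = -94 (y(K, P) = -106 - 1*(-12) = -106 + 12 = -94)
x(69) - y(84, g(14, -7)) = 3*(-45379 - 187*69)/(187*(182 + 69)) - 1*(-94) = (3/187)*(-45379 - 12903)/251 + 94 = (3/187)*(1/251)*(-58282) + 94 = -174846/46937 + 94 = 4237232/46937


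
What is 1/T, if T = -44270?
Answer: -1/44270 ≈ -2.2589e-5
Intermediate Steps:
1/T = 1/(-44270) = -1/44270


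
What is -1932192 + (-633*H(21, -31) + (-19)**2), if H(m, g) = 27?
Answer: -1948922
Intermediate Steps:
-1932192 + (-633*H(21, -31) + (-19)**2) = -1932192 + (-633*27 + (-19)**2) = -1932192 + (-17091 + 361) = -1932192 - 16730 = -1948922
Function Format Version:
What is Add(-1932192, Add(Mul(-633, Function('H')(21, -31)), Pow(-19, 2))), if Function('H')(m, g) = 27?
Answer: -1948922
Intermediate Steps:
Add(-1932192, Add(Mul(-633, Function('H')(21, -31)), Pow(-19, 2))) = Add(-1932192, Add(Mul(-633, 27), Pow(-19, 2))) = Add(-1932192, Add(-17091, 361)) = Add(-1932192, -16730) = -1948922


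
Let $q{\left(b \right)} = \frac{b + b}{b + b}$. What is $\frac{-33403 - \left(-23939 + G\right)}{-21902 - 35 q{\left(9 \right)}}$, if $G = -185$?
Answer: $\frac{9279}{21937} \approx 0.42298$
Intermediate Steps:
$q{\left(b \right)} = 1$ ($q{\left(b \right)} = \frac{2 b}{2 b} = 2 b \frac{1}{2 b} = 1$)
$\frac{-33403 - \left(-23939 + G\right)}{-21902 - 35 q{\left(9 \right)}} = \frac{-33403 + \left(23939 - -185\right)}{-21902 - 35} = \frac{-33403 + \left(23939 + 185\right)}{-21902 - 35} = \frac{-33403 + 24124}{-21937} = \left(-9279\right) \left(- \frac{1}{21937}\right) = \frac{9279}{21937}$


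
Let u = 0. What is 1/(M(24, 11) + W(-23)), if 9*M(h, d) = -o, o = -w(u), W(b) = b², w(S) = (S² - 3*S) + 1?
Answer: 9/4762 ≈ 0.0018900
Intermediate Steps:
w(S) = 1 + S² - 3*S
o = -1 (o = -(1 + 0² - 3*0) = -(1 + 0 + 0) = -1*1 = -1)
M(h, d) = ⅑ (M(h, d) = (-1*(-1))/9 = (⅑)*1 = ⅑)
1/(M(24, 11) + W(-23)) = 1/(⅑ + (-23)²) = 1/(⅑ + 529) = 1/(4762/9) = 9/4762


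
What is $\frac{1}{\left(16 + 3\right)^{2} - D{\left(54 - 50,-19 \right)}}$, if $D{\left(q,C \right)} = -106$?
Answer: $\frac{1}{467} \approx 0.0021413$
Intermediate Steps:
$\frac{1}{\left(16 + 3\right)^{2} - D{\left(54 - 50,-19 \right)}} = \frac{1}{\left(16 + 3\right)^{2} - -106} = \frac{1}{19^{2} + 106} = \frac{1}{361 + 106} = \frac{1}{467}$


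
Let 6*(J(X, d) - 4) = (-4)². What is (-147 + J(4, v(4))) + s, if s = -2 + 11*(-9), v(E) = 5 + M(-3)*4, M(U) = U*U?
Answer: -724/3 ≈ -241.33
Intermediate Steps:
M(U) = U²
v(E) = 41 (v(E) = 5 + (-3)²*4 = 5 + 9*4 = 5 + 36 = 41)
J(X, d) = 20/3 (J(X, d) = 4 + (⅙)*(-4)² = 4 + (⅙)*16 = 4 + 8/3 = 20/3)
s = -101 (s = -2 - 99 = -101)
(-147 + J(4, v(4))) + s = (-147 + 20/3) - 101 = -421/3 - 101 = -724/3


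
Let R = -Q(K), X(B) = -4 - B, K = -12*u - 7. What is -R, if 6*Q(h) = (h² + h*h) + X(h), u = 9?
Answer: 26561/6 ≈ 4426.8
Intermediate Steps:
K = -115 (K = -12*9 - 7 = -108 - 7 = -115)
Q(h) = -⅔ - h/6 + h²/3 (Q(h) = ((h² + h*h) + (-4 - h))/6 = ((h² + h²) + (-4 - h))/6 = (2*h² + (-4 - h))/6 = (-4 - h + 2*h²)/6 = -⅔ - h/6 + h²/3)
R = -26561/6 (R = -(-⅔ - ⅙*(-115) + (⅓)*(-115)²) = -(-⅔ + 115/6 + (⅓)*13225) = -(-⅔ + 115/6 + 13225/3) = -1*26561/6 = -26561/6 ≈ -4426.8)
-R = -1*(-26561/6) = 26561/6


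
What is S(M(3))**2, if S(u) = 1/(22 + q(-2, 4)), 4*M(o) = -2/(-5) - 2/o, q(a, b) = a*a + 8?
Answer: 1/1156 ≈ 0.00086505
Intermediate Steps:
q(a, b) = 8 + a**2 (q(a, b) = a**2 + 8 = 8 + a**2)
M(o) = 1/10 - 1/(2*o) (M(o) = (-2/(-5) - 2/o)/4 = (-2*(-1/5) - 2/o)/4 = (2/5 - 2/o)/4 = 1/10 - 1/(2*o))
S(u) = 1/34 (S(u) = 1/(22 + (8 + (-2)**2)) = 1/(22 + (8 + 4)) = 1/(22 + 12) = 1/34)
S(M(3))**2 = (1/34)**2 = 1/1156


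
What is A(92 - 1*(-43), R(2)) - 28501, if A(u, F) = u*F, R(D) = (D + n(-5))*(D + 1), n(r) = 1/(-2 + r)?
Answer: -194242/7 ≈ -27749.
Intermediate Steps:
R(D) = (1 + D)*(-⅐ + D) (R(D) = (D + 1/(-2 - 5))*(D + 1) = (D + 1/(-7))*(1 + D) = (D - ⅐)*(1 + D) = (-⅐ + D)*(1 + D) = (1 + D)*(-⅐ + D))
A(u, F) = F*u
A(92 - 1*(-43), R(2)) - 28501 = (-⅐ + 2² + (6/7)*2)*(92 - 1*(-43)) - 28501 = (-⅐ + 4 + 12/7)*(92 + 43) - 28501 = (39/7)*135 - 28501 = 5265/7 - 28501 = -194242/7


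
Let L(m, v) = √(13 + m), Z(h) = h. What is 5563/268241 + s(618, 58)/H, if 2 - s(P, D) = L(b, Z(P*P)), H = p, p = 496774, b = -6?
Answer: 1382045122/66627577267 - √7/496774 ≈ 0.020738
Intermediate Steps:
H = 496774
s(P, D) = 2 - √7 (s(P, D) = 2 - √(13 - 6) = 2 - √7)
5563/268241 + s(618, 58)/H = 5563/268241 + (2 - √7)/496774 = 5563*(1/268241) + (2 - √7)*(1/496774) = 5563/268241 + (1/248387 - √7/496774) = 1382045122/66627577267 - √7/496774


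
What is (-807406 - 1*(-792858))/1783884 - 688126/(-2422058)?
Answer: 8766918100/31769636127 ≈ 0.27595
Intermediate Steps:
(-807406 - 1*(-792858))/1783884 - 688126/(-2422058) = (-807406 + 792858)*(1/1783884) - 688126*(-1/2422058) = -14548*1/1783884 + 20239/71237 = -3637/445971 + 20239/71237 = 8766918100/31769636127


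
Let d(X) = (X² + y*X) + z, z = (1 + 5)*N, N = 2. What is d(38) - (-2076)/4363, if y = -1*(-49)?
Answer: 14478510/4363 ≈ 3318.5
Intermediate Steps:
y = 49
z = 12 (z = (1 + 5)*2 = 6*2 = 12)
d(X) = 12 + X² + 49*X (d(X) = (X² + 49*X) + 12 = 12 + X² + 49*X)
d(38) - (-2076)/4363 = (12 + 38² + 49*38) - (-2076)/4363 = (12 + 1444 + 1862) - (-2076)/4363 = 3318 - 1*(-2076/4363) = 3318 + 2076/4363 = 14478510/4363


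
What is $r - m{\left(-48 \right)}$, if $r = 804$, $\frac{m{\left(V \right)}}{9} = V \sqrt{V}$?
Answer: $804 + 1728 i \sqrt{3} \approx 804.0 + 2993.0 i$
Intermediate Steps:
$m{\left(V \right)} = 9 V^{\frac{3}{2}}$ ($m{\left(V \right)} = 9 V \sqrt{V} = 9 V^{\frac{3}{2}}$)
$r - m{\left(-48 \right)} = 804 - 9 \left(-48\right)^{\frac{3}{2}} = 804 - 9 \left(- 192 i \sqrt{3}\right) = 804 - - 1728 i \sqrt{3} = 804 + 1728 i \sqrt{3}$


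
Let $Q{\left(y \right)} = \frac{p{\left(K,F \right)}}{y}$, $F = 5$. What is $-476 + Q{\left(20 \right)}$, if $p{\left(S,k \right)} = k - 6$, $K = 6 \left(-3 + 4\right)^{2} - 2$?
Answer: $- \frac{9521}{20} \approx -476.05$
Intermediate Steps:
$K = 4$ ($K = 6 \cdot 1^{2} - 2 = 6 \cdot 1 - 2 = 6 - 2 = 4$)
$p{\left(S,k \right)} = -6 + k$ ($p{\left(S,k \right)} = k - 6 = -6 + k$)
$Q{\left(y \right)} = - \frac{1}{y}$ ($Q{\left(y \right)} = \frac{-6 + 5}{y} = - \frac{1}{y}$)
$-476 + Q{\left(20 \right)} = -476 - \frac{1}{20} = - \frac{9521}{20}$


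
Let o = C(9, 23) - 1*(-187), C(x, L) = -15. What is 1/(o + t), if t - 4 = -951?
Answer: -1/775 ≈ -0.0012903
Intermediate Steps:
t = -947 (t = 4 - 951 = -947)
o = 172 (o = -15 - 1*(-187) = -15 + 187 = 172)
1/(o + t) = 1/(172 - 947) = 1/(-775) = -1/775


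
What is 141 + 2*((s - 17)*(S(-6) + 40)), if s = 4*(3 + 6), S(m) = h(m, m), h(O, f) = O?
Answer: 1433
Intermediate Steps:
S(m) = m
s = 36 (s = 4*9 = 36)
141 + 2*((s - 17)*(S(-6) + 40)) = 141 + 2*((36 - 17)*(-6 + 40)) = 141 + 2*(19*34) = 141 + 2*646 = 141 + 1292 = 1433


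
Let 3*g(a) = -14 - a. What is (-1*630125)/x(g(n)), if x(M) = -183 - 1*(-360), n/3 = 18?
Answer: -630125/177 ≈ -3560.0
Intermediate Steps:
n = 54 (n = 3*18 = 54)
g(a) = -14/3 - a/3 (g(a) = (-14 - a)/3 = -14/3 - a/3)
x(M) = 177 (x(M) = -183 + 360 = 177)
(-1*630125)/x(g(n)) = -1*630125/177 = -630125*1/177 = -630125/177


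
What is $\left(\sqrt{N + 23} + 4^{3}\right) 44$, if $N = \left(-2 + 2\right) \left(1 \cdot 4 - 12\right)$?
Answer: $2816 + 44 \sqrt{23} \approx 3027.0$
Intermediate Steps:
$N = 0$ ($N = 0 \left(4 - 12\right) = 0 \left(-8\right) = 0$)
$\left(\sqrt{N + 23} + 4^{3}\right) 44 = \left(\sqrt{0 + 23} + 4^{3}\right) 44 = \left(\sqrt{23} + 64\right) 44 = \left(64 + \sqrt{23}\right) 44 = 2816 + 44 \sqrt{23}$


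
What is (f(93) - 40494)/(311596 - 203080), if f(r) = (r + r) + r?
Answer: -13405/36172 ≈ -0.37059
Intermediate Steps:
f(r) = 3*r (f(r) = 2*r + r = 3*r)
(f(93) - 40494)/(311596 - 203080) = (3*93 - 40494)/(311596 - 203080) = (279 - 40494)/108516 = -40215*1/108516 = -13405/36172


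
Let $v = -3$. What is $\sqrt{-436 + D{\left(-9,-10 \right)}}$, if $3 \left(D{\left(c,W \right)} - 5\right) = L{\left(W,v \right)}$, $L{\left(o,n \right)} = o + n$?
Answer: $\frac{i \sqrt{3918}}{3} \approx 20.865 i$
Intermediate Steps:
$L{\left(o,n \right)} = n + o$
$D{\left(c,W \right)} = 4 + \frac{W}{3}$ ($D{\left(c,W \right)} = 5 + \frac{-3 + W}{3} = 5 + \left(-1 + \frac{W}{3}\right) = 4 + \frac{W}{3}$)
$\sqrt{-436 + D{\left(-9,-10 \right)}} = \sqrt{-436 + \left(4 + \frac{1}{3} \left(-10\right)\right)} = \sqrt{-436 + \left(4 - \frac{10}{3}\right)} = \sqrt{-436 + \frac{2}{3}} = \sqrt{- \frac{1306}{3}} = \frac{i \sqrt{3918}}{3}$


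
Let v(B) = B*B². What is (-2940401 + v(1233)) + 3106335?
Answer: 1874682271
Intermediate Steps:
v(B) = B³
(-2940401 + v(1233)) + 3106335 = (-2940401 + 1233³) + 3106335 = (-2940401 + 1874516337) + 3106335 = 1871575936 + 3106335 = 1874682271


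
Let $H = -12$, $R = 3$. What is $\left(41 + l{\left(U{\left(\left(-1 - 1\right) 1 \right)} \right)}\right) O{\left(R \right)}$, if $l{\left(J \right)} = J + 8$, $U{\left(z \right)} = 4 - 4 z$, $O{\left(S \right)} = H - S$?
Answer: $-915$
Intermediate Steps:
$O{\left(S \right)} = -12 - S$
$l{\left(J \right)} = 8 + J$
$\left(41 + l{\left(U{\left(\left(-1 - 1\right) 1 \right)} \right)}\right) O{\left(R \right)} = \left(41 + \left(8 - \left(-4 + 4 \left(-1 - 1\right) 1\right)\right)\right) \left(-12 - 3\right) = \left(41 + \left(8 - \left(-4 + 4 \left(\left(-2\right) 1\right)\right)\right)\right) \left(-12 - 3\right) = \left(41 + \left(8 + \left(4 - -8\right)\right)\right) \left(-15\right) = \left(41 + \left(8 + \left(4 + 8\right)\right)\right) \left(-15\right) = \left(41 + \left(8 + 12\right)\right) \left(-15\right) = \left(41 + 20\right) \left(-15\right) = 61 \left(-15\right) = -915$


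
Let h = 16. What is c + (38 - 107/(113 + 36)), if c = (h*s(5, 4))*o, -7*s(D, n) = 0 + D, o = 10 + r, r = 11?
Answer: -30205/149 ≈ -202.72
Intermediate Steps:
o = 21 (o = 10 + 11 = 21)
s(D, n) = -D/7 (s(D, n) = -(0 + D)/7 = -D/7)
c = -240 (c = (16*(-⅐*5))*21 = (16*(-5/7))*21 = -80/7*21 = -240)
c + (38 - 107/(113 + 36)) = -240 + (38 - 107/(113 + 36)) = -240 + (38 - 107/149) = -240 + 5555/149 = -30205/149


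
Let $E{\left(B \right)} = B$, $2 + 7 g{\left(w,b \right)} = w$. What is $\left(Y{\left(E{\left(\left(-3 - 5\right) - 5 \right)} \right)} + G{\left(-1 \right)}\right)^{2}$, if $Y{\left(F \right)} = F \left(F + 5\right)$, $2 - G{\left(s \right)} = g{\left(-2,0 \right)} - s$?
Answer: $\frac{546121}{49} \approx 11145.0$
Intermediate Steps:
$g{\left(w,b \right)} = - \frac{2}{7} + \frac{w}{7}$
$G{\left(s \right)} = \frac{18}{7} + s$ ($G{\left(s \right)} = 2 - \left(\left(- \frac{2}{7} + \frac{1}{7} \left(-2\right)\right) - s\right) = 2 - \left(\left(- \frac{2}{7} - \frac{2}{7}\right) - s\right) = 2 - \left(- \frac{4}{7} - s\right) = 2 + \left(\frac{4}{7} + s\right) = \frac{18}{7} + s$)
$Y{\left(F \right)} = F \left(5 + F\right)$
$\left(Y{\left(E{\left(\left(-3 - 5\right) - 5 \right)} \right)} + G{\left(-1 \right)}\right)^{2} = \left(\left(\left(-3 - 5\right) - 5\right) \left(5 - 13\right) + \left(\frac{18}{7} - 1\right)\right)^{2} = \left(\left(-8 - 5\right) \left(5 - 13\right) + \frac{11}{7}\right)^{2} = \left(- 13 \left(5 - 13\right) + \frac{11}{7}\right)^{2} = \left(\left(-13\right) \left(-8\right) + \frac{11}{7}\right)^{2} = \left(104 + \frac{11}{7}\right)^{2} = \left(\frac{739}{7}\right)^{2} = \frac{546121}{49}$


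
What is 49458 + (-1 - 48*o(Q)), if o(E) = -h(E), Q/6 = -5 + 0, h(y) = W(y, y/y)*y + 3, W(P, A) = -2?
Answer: 52481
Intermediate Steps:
h(y) = 3 - 2*y (h(y) = -2*y + 3 = 3 - 2*y)
Q = -30 (Q = 6*(-5 + 0) = 6*(-5) = -30)
o(E) = -3 + 2*E (o(E) = -(3 - 2*E) = -3 + 2*E)
49458 + (-1 - 48*o(Q)) = 49458 + (-1 - 48*(-3 + 2*(-30))) = 49458 + (-1 - 48*(-3 - 60)) = 49458 + (-1 - 48*(-63)) = 49458 + (-1 + 3024) = 49458 + 3023 = 52481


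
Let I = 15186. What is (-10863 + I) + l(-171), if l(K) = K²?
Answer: 33564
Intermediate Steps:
(-10863 + I) + l(-171) = (-10863 + 15186) + (-171)² = 4323 + 29241 = 33564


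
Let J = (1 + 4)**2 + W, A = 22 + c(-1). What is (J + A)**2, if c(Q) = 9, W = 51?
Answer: 11449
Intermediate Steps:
A = 31 (A = 22 + 9 = 31)
J = 76 (J = (1 + 4)**2 + 51 = 5**2 + 51 = 25 + 51 = 76)
(J + A)**2 = (76 + 31)**2 = 107**2 = 11449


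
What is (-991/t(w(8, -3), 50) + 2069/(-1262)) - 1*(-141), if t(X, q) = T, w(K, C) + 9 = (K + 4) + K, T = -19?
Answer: 4592229/23978 ≈ 191.52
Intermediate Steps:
w(K, C) = -5 + 2*K (w(K, C) = -9 + ((K + 4) + K) = -9 + ((4 + K) + K) = -9 + (4 + 2*K) = -5 + 2*K)
t(X, q) = -19
(-991/t(w(8, -3), 50) + 2069/(-1262)) - 1*(-141) = (-991/(-19) + 2069/(-1262)) - 1*(-141) = (-991*(-1/19) + 2069*(-1/1262)) + 141 = (991/19 - 2069/1262) + 141 = 1211331/23978 + 141 = 4592229/23978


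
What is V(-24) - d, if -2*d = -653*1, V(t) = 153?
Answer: -347/2 ≈ -173.50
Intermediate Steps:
d = 653/2 (d = -(-653)/2 = -1/2*(-653) = 653/2 ≈ 326.50)
V(-24) - d = 153 - 1*653/2 = 153 - 653/2 = -347/2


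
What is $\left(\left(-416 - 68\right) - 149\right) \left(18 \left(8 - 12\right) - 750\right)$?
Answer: $520326$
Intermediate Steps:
$\left(\left(-416 - 68\right) - 149\right) \left(18 \left(8 - 12\right) - 750\right) = \left(-484 - 149\right) \left(18 \left(-4\right) - 750\right) = - 633 \left(-72 - 750\right) = \left(-633\right) \left(-822\right) = 520326$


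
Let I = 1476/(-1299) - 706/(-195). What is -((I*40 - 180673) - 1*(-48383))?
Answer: 2232303166/16887 ≈ 1.3219e+5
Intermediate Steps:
I = 209758/84435 (I = 1476*(-1/1299) - 706*(-1/195) = -492/433 + 706/195 = 209758/84435 ≈ 2.4843)
-((I*40 - 180673) - 1*(-48383)) = -(((209758/84435)*40 - 180673) - 1*(-48383)) = -((1678064/16887 - 180673) + 48383) = -(-3049346887/16887 + 48383) = -1*(-2232303166/16887) = 2232303166/16887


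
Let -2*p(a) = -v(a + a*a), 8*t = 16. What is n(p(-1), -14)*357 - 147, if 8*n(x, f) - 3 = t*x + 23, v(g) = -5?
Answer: 6321/8 ≈ 790.13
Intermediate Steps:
t = 2 (t = (⅛)*16 = 2)
p(a) = -5/2 (p(a) = -(-1)*(-5)/2 = -½*5 = -5/2)
n(x, f) = 13/4 + x/4 (n(x, f) = 3/8 + (2*x + 23)/8 = 3/8 + (23 + 2*x)/8 = 3/8 + (23/8 + x/4) = 13/4 + x/4)
n(p(-1), -14)*357 - 147 = (13/4 + (¼)*(-5/2))*357 - 147 = (13/4 - 5/8)*357 - 147 = (21/8)*357 - 147 = 7497/8 - 147 = 6321/8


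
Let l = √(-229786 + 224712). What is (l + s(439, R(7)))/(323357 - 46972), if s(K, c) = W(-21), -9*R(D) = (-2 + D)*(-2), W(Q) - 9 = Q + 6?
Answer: -6/276385 + I*√5074/276385 ≈ -2.1709e-5 + 0.00025773*I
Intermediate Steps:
W(Q) = 15 + Q (W(Q) = 9 + (Q + 6) = 9 + (6 + Q) = 15 + Q)
R(D) = -4/9 + 2*D/9 (R(D) = -(-2 + D)*(-2)/9 = -(4 - 2*D)/9 = -4/9 + 2*D/9)
s(K, c) = -6 (s(K, c) = 15 - 21 = -6)
l = I*√5074 (l = √(-5074) = I*√5074 ≈ 71.232*I)
(l + s(439, R(7)))/(323357 - 46972) = (I*√5074 - 6)/(323357 - 46972) = (-6 + I*√5074)/276385 = (-6 + I*√5074)*(1/276385) = -6/276385 + I*√5074/276385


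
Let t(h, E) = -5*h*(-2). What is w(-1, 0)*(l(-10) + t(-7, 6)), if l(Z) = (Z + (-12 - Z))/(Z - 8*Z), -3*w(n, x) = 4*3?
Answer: 9824/35 ≈ 280.69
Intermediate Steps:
t(h, E) = 10*h
w(n, x) = -4 (w(n, x) = -4*3/3 = -⅓*12 = -4)
l(Z) = 12/(7*Z) (l(Z) = -12*(-1/(7*Z)) = -(-12)/(7*Z) = 12/(7*Z))
w(-1, 0)*(l(-10) + t(-7, 6)) = -4*((12/7)/(-10) + 10*(-7)) = -4*((12/7)*(-⅒) - 70) = -4*(-6/35 - 70) = -4*(-2456/35) = 9824/35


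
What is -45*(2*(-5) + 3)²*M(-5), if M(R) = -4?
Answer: 8820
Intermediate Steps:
-45*(2*(-5) + 3)²*M(-5) = -45*(2*(-5) + 3)²*(-4) = -45*(-10 + 3)²*(-4) = -45*(-7)²*(-4) = -45*49*(-4) = -2205*(-4) = -1*(-8820) = 8820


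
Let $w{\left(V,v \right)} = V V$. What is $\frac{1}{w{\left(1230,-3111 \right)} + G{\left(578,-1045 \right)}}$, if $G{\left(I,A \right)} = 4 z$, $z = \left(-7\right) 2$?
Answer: $\frac{1}{1512844} \approx 6.6101 \cdot 10^{-7}$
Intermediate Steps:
$w{\left(V,v \right)} = V^{2}$
$z = -14$
$G{\left(I,A \right)} = -56$ ($G{\left(I,A \right)} = 4 \left(-14\right) = -56$)
$\frac{1}{w{\left(1230,-3111 \right)} + G{\left(578,-1045 \right)}} = \frac{1}{1230^{2} - 56} = \frac{1}{1512900 - 56} = \frac{1}{1512844}$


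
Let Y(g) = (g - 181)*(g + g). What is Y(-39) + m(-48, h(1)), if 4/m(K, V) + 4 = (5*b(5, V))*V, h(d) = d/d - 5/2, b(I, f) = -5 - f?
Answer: 1527256/89 ≈ 17160.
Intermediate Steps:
Y(g) = 2*g*(-181 + g) (Y(g) = (-181 + g)*(2*g) = 2*g*(-181 + g))
h(d) = -3/2 (h(d) = 1 - 5*½ = 1 - 5/2 = -3/2)
m(K, V) = 4/(-4 + V*(-25 - 5*V)) (m(K, V) = 4/(-4 + (5*(-5 - V))*V) = 4/(-4 + (-25 - 5*V)*V) = 4/(-4 + V*(-25 - 5*V)))
Y(-39) + m(-48, h(1)) = 2*(-39)*(-181 - 39) - 4/(4 + 5*(-3/2)*(5 - 3/2)) = 2*(-39)*(-220) - 4/(4 + 5*(-3/2)*(7/2)) = 17160 - 4/(4 - 105/4) = 17160 - 4/(-89/4) = 17160 - 4*(-4/89) = 17160 + 16/89 = 1527256/89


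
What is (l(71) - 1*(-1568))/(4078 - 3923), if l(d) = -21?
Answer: 1547/155 ≈ 9.9807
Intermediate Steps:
(l(71) - 1*(-1568))/(4078 - 3923) = (-21 - 1*(-1568))/(4078 - 3923) = (-21 + 1568)/155 = 1547*(1/155) = 1547/155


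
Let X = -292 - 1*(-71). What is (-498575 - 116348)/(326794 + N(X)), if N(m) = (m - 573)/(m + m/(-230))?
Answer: -31120638107/16538900166 ≈ -1.8817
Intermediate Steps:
X = -221 (X = -292 + 71 = -221)
N(m) = 230*(-573 + m)/(229*m) (N(m) = (-573 + m)/(m + m*(-1/230)) = (-573 + m)/(m - m/230) = (-573 + m)/((229*m/230)) = (-573 + m)*(230/(229*m)) = 230*(-573 + m)/(229*m))
(-498575 - 116348)/(326794 + N(X)) = (-498575 - 116348)/(326794 + (230/229)*(-573 - 221)/(-221)) = -614923/(326794 + (230/229)*(-1/221)*(-794)) = -614923/(326794 + 182620/50609) = -614923/16538900166/50609 = -614923*50609/16538900166 = -31120638107/16538900166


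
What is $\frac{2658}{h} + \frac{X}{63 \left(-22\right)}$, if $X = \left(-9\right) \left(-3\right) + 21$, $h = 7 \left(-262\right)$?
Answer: $- \frac{6415}{4323} \approx -1.4839$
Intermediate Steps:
$h = -1834$
$X = 48$ ($X = 27 + 21 = 48$)
$\frac{2658}{h} + \frac{X}{63 \left(-22\right)} = \frac{2658}{-1834} + \frac{48}{63 \left(-22\right)} = 2658 \left(- \frac{1}{1834}\right) + \frac{48}{-1386} = - \frac{1329}{917} + 48 \left(- \frac{1}{1386}\right) = - \frac{1329}{917} - \frac{8}{231} = - \frac{6415}{4323}$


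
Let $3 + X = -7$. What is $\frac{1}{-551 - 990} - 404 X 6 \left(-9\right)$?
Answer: $- \frac{336184561}{1541} \approx -2.1816 \cdot 10^{5}$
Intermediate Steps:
$X = -10$ ($X = -3 - 7 = -10$)
$\frac{1}{-551 - 990} - 404 X 6 \left(-9\right) = \frac{1}{-551 - 990} - 404 \left(-10\right) 6 \left(-9\right) = \frac{1}{-1541} - 404 \left(\left(-60\right) \left(-9\right)\right) = - \frac{1}{1541} - 218160 = - \frac{336184561}{1541}$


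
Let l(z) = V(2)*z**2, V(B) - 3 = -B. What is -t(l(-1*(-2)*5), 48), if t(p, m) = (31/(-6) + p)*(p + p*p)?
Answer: -2873450/3 ≈ -9.5782e+5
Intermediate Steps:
V(B) = 3 - B
l(z) = z**2 (l(z) = (3 - 1*2)*z**2 = (3 - 2)*z**2 = 1*z**2 = z**2)
t(p, m) = (-31/6 + p)*(p + p**2) (t(p, m) = (31*(-1/6) + p)*(p + p**2) = (-31/6 + p)*(p + p**2))
-t(l(-1*(-2)*5), 48) = -(-1*(-2)*5)**2*(-31 - 25*(-1*(-2)*5)**2 + 6*((-1*(-2)*5)**2)**2)/6 = -(2*5)**2*(-31 - 25*(2*5)**2 + 6*((2*5)**2)**2)/6 = -10**2*(-31 - 25*10**2 + 6*(10**2)**2)/6 = -100*(-31 - 25*100 + 6*100**2)/6 = -100*(-31 - 2500 + 6*10000)/6 = -100*(-31 - 2500 + 60000)/6 = -100*57469/6 = -1*2873450/3 = -2873450/3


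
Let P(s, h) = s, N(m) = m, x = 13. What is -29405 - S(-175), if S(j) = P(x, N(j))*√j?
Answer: -29405 - 65*I*√7 ≈ -29405.0 - 171.97*I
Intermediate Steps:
S(j) = 13*√j
-29405 - S(-175) = -29405 - 13*√(-175) = -29405 - 13*5*I*√7 = -29405 - 65*I*√7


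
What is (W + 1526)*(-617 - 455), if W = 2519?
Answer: -4336240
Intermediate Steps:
(W + 1526)*(-617 - 455) = (2519 + 1526)*(-617 - 455) = 4045*(-1072) = -4336240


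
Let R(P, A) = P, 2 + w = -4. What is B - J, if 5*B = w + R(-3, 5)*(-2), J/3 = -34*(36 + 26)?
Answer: 6324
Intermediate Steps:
w = -6 (w = -2 - 4 = -6)
J = -6324 (J = 3*(-34*(36 + 26)) = 3*(-34*62) = 3*(-2108) = -6324)
B = 0 (B = (-6 - 3*(-2))/5 = (-6 + 6)/5 = (⅕)*0 = 0)
B - J = 0 - 1*(-6324) = 0 + 6324 = 6324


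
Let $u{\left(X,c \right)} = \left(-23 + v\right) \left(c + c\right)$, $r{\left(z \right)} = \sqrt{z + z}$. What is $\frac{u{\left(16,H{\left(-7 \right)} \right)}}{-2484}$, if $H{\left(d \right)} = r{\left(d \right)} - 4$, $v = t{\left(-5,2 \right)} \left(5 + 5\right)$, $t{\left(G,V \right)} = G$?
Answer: $- \frac{146}{621} + \frac{73 i \sqrt{14}}{1242} \approx -0.2351 + 0.21992 i$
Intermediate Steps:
$v = -50$ ($v = - 5 \left(5 + 5\right) = \left(-5\right) 10 = -50$)
$r{\left(z \right)} = \sqrt{2} \sqrt{z}$ ($r{\left(z \right)} = \sqrt{2 z} = \sqrt{2} \sqrt{z}$)
$H{\left(d \right)} = -4 + \sqrt{2} \sqrt{d}$ ($H{\left(d \right)} = \sqrt{2} \sqrt{d} - 4 = -4 + \sqrt{2} \sqrt{d}$)
$u{\left(X,c \right)} = - 146 c$ ($u{\left(X,c \right)} = \left(-23 - 50\right) \left(c + c\right) = - 73 \cdot 2 c = - 146 c$)
$\frac{u{\left(16,H{\left(-7 \right)} \right)}}{-2484} = \frac{\left(-146\right) \left(-4 + \sqrt{2} \sqrt{-7}\right)}{-2484} = - 146 \left(-4 + \sqrt{2} i \sqrt{7}\right) \left(- \frac{1}{2484}\right) = - 146 \left(-4 + i \sqrt{14}\right) \left(- \frac{1}{2484}\right) = \left(584 - 146 i \sqrt{14}\right) \left(- \frac{1}{2484}\right) = - \frac{146}{621} + \frac{73 i \sqrt{14}}{1242}$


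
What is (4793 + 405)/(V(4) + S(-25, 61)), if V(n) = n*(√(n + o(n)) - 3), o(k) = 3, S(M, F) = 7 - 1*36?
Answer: -213118/1569 - 20792*√7/1569 ≈ -170.89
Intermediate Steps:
S(M, F) = -29 (S(M, F) = 7 - 36 = -29)
V(n) = n*(-3 + √(3 + n)) (V(n) = n*(√(n + 3) - 3) = n*(√(3 + n) - 3) = n*(-3 + √(3 + n)))
(4793 + 405)/(V(4) + S(-25, 61)) = (4793 + 405)/(4*(-3 + √(3 + 4)) - 29) = 5198/(4*(-3 + √7) - 29) = 5198/((-12 + 4*√7) - 29) = 5198/(-41 + 4*√7)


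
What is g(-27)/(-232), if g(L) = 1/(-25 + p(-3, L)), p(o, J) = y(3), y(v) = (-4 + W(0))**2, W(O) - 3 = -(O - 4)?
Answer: 1/3712 ≈ 0.00026940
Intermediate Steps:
W(O) = 7 - O (W(O) = 3 - (O - 4) = 3 - (-4 + O) = 3 + (4 - O) = 7 - O)
y(v) = 9 (y(v) = (-4 + (7 - 1*0))**2 = (-4 + (7 + 0))**2 = (-4 + 7)**2 = 3**2 = 9)
p(o, J) = 9
g(L) = -1/16 (g(L) = 1/(-25 + 9) = 1/(-16) = -1/16)
g(-27)/(-232) = -1/16/(-232) = -1/16*(-1/232) = 1/3712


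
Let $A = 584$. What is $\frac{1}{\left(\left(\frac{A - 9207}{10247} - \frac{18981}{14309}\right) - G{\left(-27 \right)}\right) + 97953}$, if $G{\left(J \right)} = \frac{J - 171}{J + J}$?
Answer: $\frac{439872969}{43084310410462} \approx 1.021 \cdot 10^{-5}$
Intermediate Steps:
$G{\left(J \right)} = \frac{-171 + J}{2 J}$
$\frac{1}{\left(\left(\frac{A - 9207}{10247} - \frac{18981}{14309}\right) - G{\left(-27 \right)}\right) + 97953} = \frac{1}{\left(\left(\frac{584 - 9207}{10247} - \frac{18981}{14309}\right) - \frac{-171 - 27}{2 \left(-27\right)}\right) + 97953} = \frac{1}{\left(\left(\left(584 - 9207\right) \frac{1}{10247} - \frac{18981}{14309}\right) - \frac{1}{2} \left(- \frac{1}{27}\right) \left(-198\right)\right) + 97953} = \frac{1}{\left(\left(\left(-8623\right) \frac{1}{10247} - \frac{18981}{14309}\right) - \frac{11}{3}\right) + 97953} = \frac{1}{\left(\left(- \frac{8623}{10247} - \frac{18981}{14309}\right) - \frac{11}{3}\right) + 97953} = \frac{1}{\left(- \frac{317884814}{146624323} - \frac{11}{3}\right) + 97953} = \frac{1}{- \frac{2566521995}{439872969} + 97953} = \frac{1}{\frac{43084310410462}{439872969}} = \frac{439872969}{43084310410462}$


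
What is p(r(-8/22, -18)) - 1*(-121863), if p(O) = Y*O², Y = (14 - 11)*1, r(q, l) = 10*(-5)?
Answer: 129363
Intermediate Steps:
r(q, l) = -50
Y = 3 (Y = 3*1 = 3)
p(O) = 3*O²
p(r(-8/22, -18)) - 1*(-121863) = 3*(-50)² - 1*(-121863) = 3*2500 + 121863 = 7500 + 121863 = 129363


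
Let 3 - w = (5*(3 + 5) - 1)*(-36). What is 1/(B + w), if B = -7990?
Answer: -1/6583 ≈ -0.00015191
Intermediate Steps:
w = 1407 (w = 3 - (5*(3 + 5) - 1)*(-36) = 3 - (5*8 - 1)*(-36) = 3 - (40 - 1)*(-36) = 3 - 39*(-36) = 3 - 1*(-1404) = 3 + 1404 = 1407)
1/(B + w) = 1/(-7990 + 1407) = 1/(-6583) = -1/6583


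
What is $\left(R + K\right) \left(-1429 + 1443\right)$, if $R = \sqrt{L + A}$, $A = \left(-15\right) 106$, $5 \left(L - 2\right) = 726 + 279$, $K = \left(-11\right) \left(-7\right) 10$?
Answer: $10780 + 14 i \sqrt{1387} \approx 10780.0 + 521.39 i$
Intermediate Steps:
$K = 770$ ($K = 77 \cdot 10 = 770$)
$L = 203$ ($L = 2 + \frac{726 + 279}{5} = 2 + \frac{1}{5} \cdot 1005 = 2 + 201 = 203$)
$A = -1590$
$R = i \sqrt{1387}$ ($R = \sqrt{203 - 1590} = \sqrt{-1387} = i \sqrt{1387} \approx 37.242 i$)
$\left(R + K\right) \left(-1429 + 1443\right) = \left(i \sqrt{1387} + 770\right) \left(-1429 + 1443\right) = \left(770 + i \sqrt{1387}\right) 14 = 10780 + 14 i \sqrt{1387}$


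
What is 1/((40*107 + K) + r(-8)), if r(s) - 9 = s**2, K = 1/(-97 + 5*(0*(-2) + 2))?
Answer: 87/378710 ≈ 0.00022973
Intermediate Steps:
K = -1/87 (K = 1/(-97 + 5*(0 + 2)) = 1/(-97 + 5*2) = 1/(-97 + 10) = 1/(-87) = -1/87 ≈ -0.011494)
r(s) = 9 + s**2
1/((40*107 + K) + r(-8)) = 1/((40*107 - 1/87) + (9 + (-8)**2)) = 1/((4280 - 1/87) + (9 + 64)) = 1/(372359/87 + 73) = 1/(378710/87) = 87/378710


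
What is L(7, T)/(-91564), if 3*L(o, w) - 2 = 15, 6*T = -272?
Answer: -17/274692 ≈ -6.1888e-5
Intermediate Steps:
T = -136/3 (T = (⅙)*(-272) = -136/3 ≈ -45.333)
L(o, w) = 17/3 (L(o, w) = ⅔ + (⅓)*15 = ⅔ + 5 = 17/3)
L(7, T)/(-91564) = (17/3)/(-91564) = (17/3)*(-1/91564) = -17/274692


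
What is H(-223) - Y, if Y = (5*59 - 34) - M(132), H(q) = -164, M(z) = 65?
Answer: -360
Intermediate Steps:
Y = 196 (Y = (5*59 - 34) - 1*65 = (295 - 34) - 65 = 261 - 65 = 196)
H(-223) - Y = -164 - 1*196 = -164 - 196 = -360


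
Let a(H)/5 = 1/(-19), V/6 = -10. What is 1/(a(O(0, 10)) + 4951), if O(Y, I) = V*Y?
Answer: 19/94064 ≈ 0.00020199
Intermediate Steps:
V = -60 (V = 6*(-10) = -60)
O(Y, I) = -60*Y
a(H) = -5/19 (a(H) = 5/(-19) = 5*(-1/19) = -5/19)
1/(a(O(0, 10)) + 4951) = 1/(-5/19 + 4951) = 1/(94064/19) = 19/94064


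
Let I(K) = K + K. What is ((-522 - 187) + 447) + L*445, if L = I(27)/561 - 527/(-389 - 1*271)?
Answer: 305543/2244 ≈ 136.16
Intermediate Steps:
I(K) = 2*K
L = 10039/11220 (L = (2*27)/561 - 527/(-389 - 1*271) = 54*(1/561) - 527/(-389 - 271) = 18/187 - 527/(-660) = 18/187 - 527*(-1/660) = 18/187 + 527/660 = 10039/11220 ≈ 0.89474)
((-522 - 187) + 447) + L*445 = ((-522 - 187) + 447) + (10039/11220)*445 = (-709 + 447) + 893471/2244 = -262 + 893471/2244 = 305543/2244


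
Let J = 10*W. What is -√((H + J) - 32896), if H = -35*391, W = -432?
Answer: -19*I*√141 ≈ -225.61*I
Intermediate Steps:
J = -4320 (J = 10*(-432) = -4320)
H = -13685
-√((H + J) - 32896) = -√((-13685 - 4320) - 32896) = -√(-18005 - 32896) = -√(-50901) = -19*I*√141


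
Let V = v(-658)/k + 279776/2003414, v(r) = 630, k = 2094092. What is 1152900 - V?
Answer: 24677546397089903/21404761378 ≈ 1.1529e+6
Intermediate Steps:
V = 2995606297/21404761378 (V = 630/2094092 + 279776/2003414 = 630*(1/2094092) + 279776*(1/2003414) = 45/149578 + 19984/143101 = 2995606297/21404761378 ≈ 0.13995)
1152900 - V = 1152900 - 1*2995606297/21404761378 = 1152900 - 2995606297/21404761378 = 24677546397089903/21404761378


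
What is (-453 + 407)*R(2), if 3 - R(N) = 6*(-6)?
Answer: -1794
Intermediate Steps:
R(N) = 39 (R(N) = 3 - 6*(-6) = 3 - 1*(-36) = 3 + 36 = 39)
(-453 + 407)*R(2) = (-453 + 407)*39 = -46*39 = -1794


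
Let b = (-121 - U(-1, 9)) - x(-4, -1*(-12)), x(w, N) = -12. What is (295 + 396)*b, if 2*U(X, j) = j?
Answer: -156857/2 ≈ -78429.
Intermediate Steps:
U(X, j) = j/2
b = -227/2 (b = (-121 - 9/2) - 1*(-12) = (-121 - 1*9/2) + 12 = (-121 - 9/2) + 12 = -251/2 + 12 = -227/2 ≈ -113.50)
(295 + 396)*b = (295 + 396)*(-227/2) = 691*(-227/2) = -156857/2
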